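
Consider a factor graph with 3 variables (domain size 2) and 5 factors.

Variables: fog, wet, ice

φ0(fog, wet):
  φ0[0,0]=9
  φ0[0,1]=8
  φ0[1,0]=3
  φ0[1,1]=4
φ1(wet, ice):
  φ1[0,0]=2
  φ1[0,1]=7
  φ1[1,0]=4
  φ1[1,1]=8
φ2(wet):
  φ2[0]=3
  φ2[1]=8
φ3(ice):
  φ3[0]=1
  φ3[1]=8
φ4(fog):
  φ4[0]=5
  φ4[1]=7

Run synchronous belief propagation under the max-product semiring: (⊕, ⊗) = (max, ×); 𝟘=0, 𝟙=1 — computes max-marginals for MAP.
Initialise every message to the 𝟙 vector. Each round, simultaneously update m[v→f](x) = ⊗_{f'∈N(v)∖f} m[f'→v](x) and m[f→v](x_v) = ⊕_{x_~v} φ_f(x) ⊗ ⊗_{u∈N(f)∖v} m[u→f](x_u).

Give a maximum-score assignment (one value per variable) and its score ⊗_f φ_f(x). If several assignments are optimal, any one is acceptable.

assignment: (fog=0, wet=1, ice=1); score = 20480

init: all messages = 𝟙 over 2 values
r1 m[φ0→fog] = [9, 4]
r1 m[φ0→wet] = [9, 8]
r1 m[φ1→wet] = [7, 8]
r1 m[φ1→ice] = [4, 8]
r1 m[φ2→wet] = [3, 8]
r1 m[φ3→ice] = [1, 8]
r1 m[φ4→fog] = [5, 7]
r1 m[fog→φ0] = [1, 1]
r1 m[fog→φ4] = [1, 1]
r1 m[wet→φ0] = [1, 1]
r1 m[wet→φ1] = [1, 1]
r1 m[wet→φ2] = [1, 1]
r1 m[ice→φ1] = [1, 1]
r1 m[ice→φ3] = [1, 1]
r2 m[φ0→fog] = [9, 4]
r2 m[φ0→wet] = [9, 8]
r2 m[φ1→wet] = [7, 8]
r2 m[φ1→ice] = [4, 8]
r2 m[φ2→wet] = [3, 8]
r2 m[φ3→ice] = [1, 8]
r2 m[φ4→fog] = [5, 7]
r2 m[fog→φ0] = [5, 7]
r2 m[fog→φ4] = [9, 4]
r2 m[wet→φ0] = [21, 64]
r2 m[wet→φ1] = [27, 64]
r2 m[wet→φ2] = [63, 64]
r2 m[ice→φ1] = [1, 8]
r2 m[ice→φ3] = [4, 8]
r3 m[φ0→fog] = [512, 256]
r3 m[φ0→wet] = [45, 40]
r3 m[φ1→wet] = [56, 64]
r3 m[φ1→ice] = [256, 512]
r3 m[φ2→wet] = [3, 8]
r3 m[φ3→ice] = [1, 8]
r3 m[φ4→fog] = [5, 7]
r3 m[fog→φ0] = [5, 7]
r3 m[fog→φ4] = [9, 4]
r3 m[wet→φ0] = [21, 64]
r3 m[wet→φ1] = [27, 64]
r3 m[wet→φ2] = [63, 64]
r3 m[ice→φ1] = [1, 8]
r3 m[ice→φ3] = [4, 8]
r4 m[φ0→fog] = [512, 256]
r4 m[φ0→wet] = [45, 40]
r4 m[φ1→wet] = [56, 64]
r4 m[φ1→ice] = [256, 512]
r4 m[φ2→wet] = [3, 8]
r4 m[φ3→ice] = [1, 8]
r4 m[φ4→fog] = [5, 7]
r4 m[fog→φ0] = [5, 7]
r4 m[fog→φ4] = [512, 256]
r4 m[wet→φ0] = [168, 512]
r4 m[wet→φ1] = [135, 320]
r4 m[wet→φ2] = [2520, 2560]
r4 m[ice→φ1] = [1, 8]
r4 m[ice→φ3] = [256, 512]
r5 m[φ0→fog] = [4096, 2048]
r5 m[φ0→wet] = [45, 40]
r5 m[φ1→wet] = [56, 64]
r5 m[φ1→ice] = [1280, 2560]
r5 m[φ2→wet] = [3, 8]
r5 m[φ3→ice] = [1, 8]
r5 m[φ4→fog] = [5, 7]
r5 m[fog→φ0] = [5, 7]
r5 m[fog→φ4] = [512, 256]
r5 m[wet→φ0] = [168, 512]
r5 m[wet→φ1] = [135, 320]
r5 m[wet→φ2] = [2520, 2560]
r5 m[ice→φ1] = [1, 8]
r5 m[ice→φ3] = [256, 512]
r6 m[φ0→fog] = [4096, 2048]
r6 m[φ0→wet] = [45, 40]
r6 m[φ1→wet] = [56, 64]
r6 m[φ1→ice] = [1280, 2560]
r6 m[φ2→wet] = [3, 8]
r6 m[φ3→ice] = [1, 8]
r6 m[φ4→fog] = [5, 7]
r6 m[fog→φ0] = [5, 7]
r6 m[fog→φ4] = [4096, 2048]
r6 m[wet→φ0] = [168, 512]
r6 m[wet→φ1] = [135, 320]
r6 m[wet→φ2] = [2520, 2560]
r6 m[ice→φ1] = [1, 8]
r6 m[ice→φ3] = [1280, 2560]
r7 m[φ0→fog] = [4096, 2048]
r7 m[φ0→wet] = [45, 40]
r7 m[φ1→wet] = [56, 64]
r7 m[φ1→ice] = [1280, 2560]
r7 m[φ2→wet] = [3, 8]
r7 m[φ3→ice] = [1, 8]
r7 m[φ4→fog] = [5, 7]
r7 m[fog→φ0] = [5, 7]
r7 m[fog→φ4] = [4096, 2048]
r7 m[wet→φ0] = [168, 512]
r7 m[wet→φ1] = [135, 320]
r7 m[wet→φ2] = [2520, 2560]
r7 m[ice→φ1] = [1, 8]
r7 m[ice→φ3] = [1280, 2560]
fixed point reached at round 7
traceback from fog: (fog=0, wet=1, ice=1), score=20480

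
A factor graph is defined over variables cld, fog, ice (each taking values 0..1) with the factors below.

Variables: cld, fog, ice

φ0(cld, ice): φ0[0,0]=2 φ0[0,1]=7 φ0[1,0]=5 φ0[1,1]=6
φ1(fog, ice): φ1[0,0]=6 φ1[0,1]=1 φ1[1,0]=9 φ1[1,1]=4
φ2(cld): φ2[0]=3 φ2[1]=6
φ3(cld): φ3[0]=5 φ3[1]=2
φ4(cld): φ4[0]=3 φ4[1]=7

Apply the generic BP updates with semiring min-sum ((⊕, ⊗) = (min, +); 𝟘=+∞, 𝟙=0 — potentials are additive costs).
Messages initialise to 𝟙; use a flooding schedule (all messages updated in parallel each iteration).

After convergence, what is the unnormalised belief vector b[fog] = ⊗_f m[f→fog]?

init: all messages = 𝟙 over 2 values
r1 m[φ0→cld] = [2, 5]
r1 m[φ0→ice] = [2, 6]
r1 m[φ1→fog] = [1, 4]
r1 m[φ1→ice] = [6, 1]
r1 m[φ2→cld] = [3, 6]
r1 m[φ3→cld] = [5, 2]
r1 m[φ4→cld] = [3, 7]
r1 m[cld→φ0] = [0, 0]
r1 m[cld→φ2] = [0, 0]
r1 m[cld→φ3] = [0, 0]
r1 m[cld→φ4] = [0, 0]
r1 m[fog→φ1] = [0, 0]
r1 m[ice→φ0] = [0, 0]
r1 m[ice→φ1] = [0, 0]
r2 m[φ0→cld] = [2, 5]
r2 m[φ0→ice] = [2, 6]
r2 m[φ1→fog] = [1, 4]
r2 m[φ1→ice] = [6, 1]
r2 m[φ2→cld] = [3, 6]
r2 m[φ3→cld] = [5, 2]
r2 m[φ4→cld] = [3, 7]
r2 m[cld→φ0] = [11, 15]
r2 m[cld→φ2] = [10, 14]
r2 m[cld→φ3] = [8, 18]
r2 m[cld→φ4] = [10, 13]
r2 m[fog→φ1] = [0, 0]
r2 m[ice→φ0] = [6, 1]
r2 m[ice→φ1] = [2, 6]
r3 m[φ0→cld] = [8, 7]
r3 m[φ0→ice] = [13, 18]
r3 m[φ1→fog] = [7, 10]
r3 m[φ1→ice] = [6, 1]
r3 m[φ2→cld] = [3, 6]
r3 m[φ3→cld] = [5, 2]
r3 m[φ4→cld] = [3, 7]
r3 m[cld→φ0] = [11, 15]
r3 m[cld→φ2] = [10, 14]
r3 m[cld→φ3] = [8, 18]
r3 m[cld→φ4] = [10, 13]
r3 m[fog→φ1] = [0, 0]
r3 m[ice→φ0] = [6, 1]
r3 m[ice→φ1] = [2, 6]
r4 m[φ0→cld] = [8, 7]
r4 m[φ0→ice] = [13, 18]
r4 m[φ1→fog] = [7, 10]
r4 m[φ1→ice] = [6, 1]
r4 m[φ2→cld] = [3, 6]
r4 m[φ3→cld] = [5, 2]
r4 m[φ4→cld] = [3, 7]
r4 m[cld→φ0] = [11, 15]
r4 m[cld→φ2] = [16, 16]
r4 m[cld→φ3] = [14, 20]
r4 m[cld→φ4] = [16, 15]
r4 m[fog→φ1] = [0, 0]
r4 m[ice→φ0] = [6, 1]
r4 m[ice→φ1] = [13, 18]
r5 m[φ0→cld] = [8, 7]
r5 m[φ0→ice] = [13, 18]
r5 m[φ1→fog] = [19, 22]
r5 m[φ1→ice] = [6, 1]
r5 m[φ2→cld] = [3, 6]
r5 m[φ3→cld] = [5, 2]
r5 m[φ4→cld] = [3, 7]
r5 m[cld→φ0] = [11, 15]
r5 m[cld→φ2] = [16, 16]
r5 m[cld→φ3] = [14, 20]
r5 m[cld→φ4] = [16, 15]
r5 m[fog→φ1] = [0, 0]
r5 m[ice→φ0] = [6, 1]
r5 m[ice→φ1] = [13, 18]
r6 m[φ0→cld] = [8, 7]
r6 m[φ0→ice] = [13, 18]
r6 m[φ1→fog] = [19, 22]
r6 m[φ1→ice] = [6, 1]
r6 m[φ2→cld] = [3, 6]
r6 m[φ3→cld] = [5, 2]
r6 m[φ4→cld] = [3, 7]
r6 m[cld→φ0] = [11, 15]
r6 m[cld→φ2] = [16, 16]
r6 m[cld→φ3] = [14, 20]
r6 m[cld→φ4] = [16, 15]
r6 m[fog→φ1] = [0, 0]
r6 m[ice→φ0] = [6, 1]
r6 m[ice→φ1] = [13, 18]
fixed point reached at round 6
b[fog] = ⊗ incoming = [19, 22]

b[fog] = [19, 22]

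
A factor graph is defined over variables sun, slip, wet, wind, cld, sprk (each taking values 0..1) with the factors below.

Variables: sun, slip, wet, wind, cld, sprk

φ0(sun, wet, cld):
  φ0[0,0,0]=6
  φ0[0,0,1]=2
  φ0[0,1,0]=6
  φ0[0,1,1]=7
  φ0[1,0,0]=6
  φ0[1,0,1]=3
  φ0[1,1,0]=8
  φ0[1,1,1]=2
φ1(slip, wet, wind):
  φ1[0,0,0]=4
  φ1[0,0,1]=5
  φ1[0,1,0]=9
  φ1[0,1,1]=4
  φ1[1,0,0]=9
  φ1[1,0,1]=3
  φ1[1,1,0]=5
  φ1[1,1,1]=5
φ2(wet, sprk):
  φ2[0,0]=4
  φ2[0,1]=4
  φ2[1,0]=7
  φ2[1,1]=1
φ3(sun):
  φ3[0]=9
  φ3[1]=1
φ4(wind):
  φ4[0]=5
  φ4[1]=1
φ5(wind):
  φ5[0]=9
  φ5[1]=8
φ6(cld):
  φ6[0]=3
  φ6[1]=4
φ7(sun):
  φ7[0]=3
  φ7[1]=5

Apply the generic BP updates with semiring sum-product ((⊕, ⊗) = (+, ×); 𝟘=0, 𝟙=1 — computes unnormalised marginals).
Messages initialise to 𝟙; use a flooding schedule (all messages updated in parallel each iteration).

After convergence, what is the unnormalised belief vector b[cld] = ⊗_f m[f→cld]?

b[cld] = [6393888, 5903328]

init: all messages = 𝟙 over 2 values
r1 m[φ0→sun] = [21, 19]
r1 m[φ0→wet] = [17, 23]
r1 m[φ0→cld] = [26, 14]
r1 m[φ1→slip] = [22, 22]
r1 m[φ1→wet] = [21, 23]
r1 m[φ1→wind] = [27, 17]
r1 m[φ2→wet] = [8, 8]
r1 m[φ2→sprk] = [11, 5]
r1 m[φ3→sun] = [9, 1]
r1 m[φ4→wind] = [5, 1]
r1 m[φ5→wind] = [9, 8]
r1 m[φ6→cld] = [3, 4]
r1 m[φ7→sun] = [3, 5]
r1 m[sun→φ0] = [1, 1]
r1 m[sun→φ3] = [1, 1]
r1 m[sun→φ7] = [1, 1]
r1 m[slip→φ1] = [1, 1]
r1 m[wet→φ0] = [1, 1]
r1 m[wet→φ1] = [1, 1]
r1 m[wet→φ2] = [1, 1]
r1 m[wind→φ1] = [1, 1]
r1 m[wind→φ4] = [1, 1]
r1 m[wind→φ5] = [1, 1]
r1 m[cld→φ0] = [1, 1]
r1 m[cld→φ6] = [1, 1]
r1 m[sprk→φ2] = [1, 1]
r2 m[φ0→sun] = [21, 19]
r2 m[φ0→wet] = [17, 23]
r2 m[φ0→cld] = [26, 14]
r2 m[φ1→slip] = [22, 22]
r2 m[φ1→wet] = [21, 23]
r2 m[φ1→wind] = [27, 17]
r2 m[φ2→wet] = [8, 8]
r2 m[φ2→sprk] = [11, 5]
r2 m[φ3→sun] = [9, 1]
r2 m[φ4→wind] = [5, 1]
r2 m[φ5→wind] = [9, 8]
r2 m[φ6→cld] = [3, 4]
r2 m[φ7→sun] = [3, 5]
r2 m[sun→φ0] = [27, 5]
r2 m[sun→φ3] = [63, 95]
r2 m[sun→φ7] = [189, 19]
r2 m[slip→φ1] = [1, 1]
r2 m[wet→φ0] = [168, 184]
r2 m[wet→φ1] = [136, 184]
r2 m[wet→φ2] = [357, 529]
r2 m[wind→φ1] = [45, 8]
r2 m[wind→φ4] = [243, 136]
r2 m[wind→φ5] = [135, 17]
r2 m[cld→φ0] = [3, 4]
r2 m[cld→φ6] = [26, 14]
r2 m[sprk→φ2] = [1, 1]
r3 m[φ0→sun] = [12832, 10928]
r3 m[φ0→wet] = [852, 1402]
r3 m[φ0→cld] = [69424, 48208]
r3 m[φ1→slip] = [110328, 107104]
r3 m[φ1→wet] = [649, 702]
r3 m[φ1→wind] = [4344, 2744]
r3 m[φ2→wet] = [8, 8]
r3 m[φ2→sprk] = [5131, 1957]
r3 m[φ3→sun] = [9, 1]
r3 m[φ4→wind] = [5, 1]
r3 m[φ5→wind] = [9, 8]
r3 m[φ6→cld] = [3, 4]
r3 m[φ7→sun] = [3, 5]
r3 m[sun→φ0] = [27, 5]
r3 m[sun→φ3] = [63, 95]
r3 m[sun→φ7] = [189, 19]
r3 m[slip→φ1] = [1, 1]
r3 m[wet→φ0] = [168, 184]
r3 m[wet→φ1] = [136, 184]
r3 m[wet→φ2] = [357, 529]
r3 m[wind→φ1] = [45, 8]
r3 m[wind→φ4] = [243, 136]
r3 m[wind→φ5] = [135, 17]
r3 m[cld→φ0] = [3, 4]
r3 m[cld→φ6] = [26, 14]
r3 m[sprk→φ2] = [1, 1]
r4 m[φ0→sun] = [12832, 10928]
r4 m[φ0→wet] = [852, 1402]
r4 m[φ0→cld] = [69424, 48208]
r4 m[φ1→slip] = [110328, 107104]
r4 m[φ1→wet] = [649, 702]
r4 m[φ1→wind] = [4344, 2744]
r4 m[φ2→wet] = [8, 8]
r4 m[φ2→sprk] = [5131, 1957]
r4 m[φ3→sun] = [9, 1]
r4 m[φ4→wind] = [5, 1]
r4 m[φ5→wind] = [9, 8]
r4 m[φ6→cld] = [3, 4]
r4 m[φ7→sun] = [3, 5]
r4 m[sun→φ0] = [27, 5]
r4 m[sun→φ3] = [38496, 54640]
r4 m[sun→φ7] = [115488, 10928]
r4 m[slip→φ1] = [1, 1]
r4 m[wet→φ0] = [5192, 5616]
r4 m[wet→φ1] = [6816, 11216]
r4 m[wet→φ2] = [552948, 984204]
r4 m[wind→φ1] = [45, 8]
r4 m[wind→φ4] = [39096, 21952]
r4 m[wind→φ5] = [21720, 2744]
r4 m[cld→φ0] = [3, 4]
r4 m[cld→φ6] = [69424, 48208]
r4 m[sprk→φ2] = [1, 1]
r5 m[φ0→sun] = [393328, 335472]
r5 m[φ0→wet] = [852, 1402]
r5 m[φ0→cld] = [2131296, 1475832]
r5 m[φ1→slip] = [6400912, 5896304]
r5 m[φ1→wet] = [649, 702]
r5 m[φ1→wind] = [245632, 155472]
r5 m[φ2→wet] = [8, 8]
r5 m[φ2→sprk] = [9101220, 3195996]
r5 m[φ3→sun] = [9, 1]
r5 m[φ4→wind] = [5, 1]
r5 m[φ5→wind] = [9, 8]
r5 m[φ6→cld] = [3, 4]
r5 m[φ7→sun] = [3, 5]
r5 m[sun→φ0] = [27, 5]
r5 m[sun→φ3] = [38496, 54640]
r5 m[sun→φ7] = [115488, 10928]
r5 m[slip→φ1] = [1, 1]
r5 m[wet→φ0] = [5192, 5616]
r5 m[wet→φ1] = [6816, 11216]
r5 m[wet→φ2] = [552948, 984204]
r5 m[wind→φ1] = [45, 8]
r5 m[wind→φ4] = [39096, 21952]
r5 m[wind→φ5] = [21720, 2744]
r5 m[cld→φ0] = [3, 4]
r5 m[cld→φ6] = [69424, 48208]
r5 m[sprk→φ2] = [1, 1]
r6 m[φ0→sun] = [393328, 335472]
r6 m[φ0→wet] = [852, 1402]
r6 m[φ0→cld] = [2131296, 1475832]
r6 m[φ1→slip] = [6400912, 5896304]
r6 m[φ1→wet] = [649, 702]
r6 m[φ1→wind] = [245632, 155472]
r6 m[φ2→wet] = [8, 8]
r6 m[φ2→sprk] = [9101220, 3195996]
r6 m[φ3→sun] = [9, 1]
r6 m[φ4→wind] = [5, 1]
r6 m[φ5→wind] = [9, 8]
r6 m[φ6→cld] = [3, 4]
r6 m[φ7→sun] = [3, 5]
r6 m[sun→φ0] = [27, 5]
r6 m[sun→φ3] = [1179984, 1677360]
r6 m[sun→φ7] = [3539952, 335472]
r6 m[slip→φ1] = [1, 1]
r6 m[wet→φ0] = [5192, 5616]
r6 m[wet→φ1] = [6816, 11216]
r6 m[wet→φ2] = [552948, 984204]
r6 m[wind→φ1] = [45, 8]
r6 m[wind→φ4] = [2210688, 1243776]
r6 m[wind→φ5] = [1228160, 155472]
r6 m[cld→φ0] = [3, 4]
r6 m[cld→φ6] = [2131296, 1475832]
r6 m[sprk→φ2] = [1, 1]
r7 m[φ0→sun] = [393328, 335472]
r7 m[φ0→wet] = [852, 1402]
r7 m[φ0→cld] = [2131296, 1475832]
r7 m[φ1→slip] = [6400912, 5896304]
r7 m[φ1→wet] = [649, 702]
r7 m[φ1→wind] = [245632, 155472]
r7 m[φ2→wet] = [8, 8]
r7 m[φ2→sprk] = [9101220, 3195996]
r7 m[φ3→sun] = [9, 1]
r7 m[φ4→wind] = [5, 1]
r7 m[φ5→wind] = [9, 8]
r7 m[φ6→cld] = [3, 4]
r7 m[φ7→sun] = [3, 5]
r7 m[sun→φ0] = [27, 5]
r7 m[sun→φ3] = [1179984, 1677360]
r7 m[sun→φ7] = [3539952, 335472]
r7 m[slip→φ1] = [1, 1]
r7 m[wet→φ0] = [5192, 5616]
r7 m[wet→φ1] = [6816, 11216]
r7 m[wet→φ2] = [552948, 984204]
r7 m[wind→φ1] = [45, 8]
r7 m[wind→φ4] = [2210688, 1243776]
r7 m[wind→φ5] = [1228160, 155472]
r7 m[cld→φ0] = [3, 4]
r7 m[cld→φ6] = [2131296, 1475832]
r7 m[sprk→φ2] = [1, 1]
fixed point reached at round 7
b[cld] = ⊗ incoming = [6393888, 5903328]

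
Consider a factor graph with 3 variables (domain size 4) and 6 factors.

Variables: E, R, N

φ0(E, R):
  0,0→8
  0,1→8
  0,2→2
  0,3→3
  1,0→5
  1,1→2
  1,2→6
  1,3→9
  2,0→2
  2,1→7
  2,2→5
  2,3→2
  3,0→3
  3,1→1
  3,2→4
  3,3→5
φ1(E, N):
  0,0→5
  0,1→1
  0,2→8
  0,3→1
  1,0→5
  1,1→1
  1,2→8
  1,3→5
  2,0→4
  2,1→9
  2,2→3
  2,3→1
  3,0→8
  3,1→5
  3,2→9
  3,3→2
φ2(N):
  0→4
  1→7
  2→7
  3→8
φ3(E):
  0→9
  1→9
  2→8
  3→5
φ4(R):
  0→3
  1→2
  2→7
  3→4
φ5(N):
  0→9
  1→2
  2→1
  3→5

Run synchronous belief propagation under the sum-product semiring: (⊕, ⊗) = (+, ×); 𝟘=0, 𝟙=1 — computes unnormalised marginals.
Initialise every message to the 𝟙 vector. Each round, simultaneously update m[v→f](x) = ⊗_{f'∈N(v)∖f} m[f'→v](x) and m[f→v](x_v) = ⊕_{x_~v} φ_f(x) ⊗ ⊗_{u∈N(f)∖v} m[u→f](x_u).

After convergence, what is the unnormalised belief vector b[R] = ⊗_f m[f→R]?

init: all messages = 𝟙 over 4 values
r1 m[φ0→E] = [21, 22, 16, 13]
r1 m[φ0→R] = [18, 18, 17, 19]
r1 m[φ1→E] = [15, 19, 17, 24]
r1 m[φ1→N] = [22, 16, 28, 9]
r1 m[φ2→N] = [4, 7, 7, 8]
r1 m[φ3→E] = [9, 9, 8, 5]
r1 m[φ4→R] = [3, 2, 7, 4]
r1 m[φ5→N] = [9, 2, 1, 5]
r1 m[E→φ0] = [1, 1, 1, 1]
r1 m[E→φ1] = [1, 1, 1, 1]
r1 m[E→φ3] = [1, 1, 1, 1]
r1 m[R→φ0] = [1, 1, 1, 1]
r1 m[R→φ4] = [1, 1, 1, 1]
r1 m[N→φ1] = [1, 1, 1, 1]
r1 m[N→φ2] = [1, 1, 1, 1]
r1 m[N→φ5] = [1, 1, 1, 1]
r2 m[φ0→E] = [21, 22, 16, 13]
r2 m[φ0→R] = [18, 18, 17, 19]
r2 m[φ1→E] = [15, 19, 17, 24]
r2 m[φ1→N] = [22, 16, 28, 9]
r2 m[φ2→N] = [4, 7, 7, 8]
r2 m[φ3→E] = [9, 9, 8, 5]
r2 m[φ4→R] = [3, 2, 7, 4]
r2 m[φ5→N] = [9, 2, 1, 5]
r2 m[E→φ0] = [135, 171, 136, 120]
r2 m[E→φ1] = [189, 198, 128, 65]
r2 m[E→φ3] = [315, 418, 272, 312]
r2 m[R→φ0] = [3, 2, 7, 4]
r2 m[R→φ4] = [18, 18, 17, 19]
r2 m[N→φ1] = [36, 14, 7, 40]
r2 m[N→φ2] = [198, 32, 28, 45]
r2 m[N→φ5] = [88, 112, 196, 72]
r3 m[φ0→E] = [66, 97, 63, 59]
r3 m[φ0→R] = [2567, 2494, 2456, 2816]
r3 m[φ1→E] = [290, 450, 331, 501]
r3 m[φ1→N] = [2967, 1864, 4065, 1437]
r3 m[φ2→N] = [4, 7, 7, 8]
r3 m[φ3→E] = [9, 9, 8, 5]
r3 m[φ4→R] = [3, 2, 7, 4]
r3 m[φ5→N] = [9, 2, 1, 5]
r3 m[E→φ0] = [135, 171, 136, 120]
r3 m[E→φ1] = [189, 198, 128, 65]
r3 m[E→φ3] = [315, 418, 272, 312]
r3 m[R→φ0] = [3, 2, 7, 4]
r3 m[R→φ4] = [18, 18, 17, 19]
r3 m[N→φ1] = [36, 14, 7, 40]
r3 m[N→φ2] = [198, 32, 28, 45]
r3 m[N→φ5] = [88, 112, 196, 72]
r4 m[φ0→E] = [66, 97, 63, 59]
r4 m[φ0→R] = [2567, 2494, 2456, 2816]
r4 m[φ1→E] = [290, 450, 331, 501]
r4 m[φ1→N] = [2967, 1864, 4065, 1437]
r4 m[φ2→N] = [4, 7, 7, 8]
r4 m[φ3→E] = [9, 9, 8, 5]
r4 m[φ4→R] = [3, 2, 7, 4]
r4 m[φ5→N] = [9, 2, 1, 5]
r4 m[E→φ0] = [2610, 4050, 2648, 2505]
r4 m[E→φ1] = [594, 873, 504, 295]
r4 m[E→φ3] = [19140, 43650, 20853, 29559]
r4 m[R→φ0] = [3, 2, 7, 4]
r4 m[R→φ4] = [2567, 2494, 2456, 2816]
r4 m[N→φ1] = [36, 14, 7, 40]
r4 m[N→φ2] = [26703, 3728, 4065, 7185]
r4 m[N→φ5] = [11868, 13048, 28455, 11496]
r5 m[φ0→E] = [66, 97, 63, 59]
r5 m[φ0→R] = [53941, 50021, 52780, 62101]
r5 m[φ1→E] = [290, 450, 331, 501]
r5 m[φ1→N] = [11711, 7478, 15903, 6053]
r5 m[φ2→N] = [4, 7, 7, 8]
r5 m[φ3→E] = [9, 9, 8, 5]
r5 m[φ4→R] = [3, 2, 7, 4]
r5 m[φ5→N] = [9, 2, 1, 5]
r5 m[E→φ0] = [2610, 4050, 2648, 2505]
r5 m[E→φ1] = [594, 873, 504, 295]
r5 m[E→φ3] = [19140, 43650, 20853, 29559]
r5 m[R→φ0] = [3, 2, 7, 4]
r5 m[R→φ4] = [2567, 2494, 2456, 2816]
r5 m[N→φ1] = [36, 14, 7, 40]
r5 m[N→φ2] = [26703, 3728, 4065, 7185]
r5 m[N→φ5] = [11868, 13048, 28455, 11496]
r6 m[φ0→E] = [66, 97, 63, 59]
r6 m[φ0→R] = [53941, 50021, 52780, 62101]
r6 m[φ1→E] = [290, 450, 331, 501]
r6 m[φ1→N] = [11711, 7478, 15903, 6053]
r6 m[φ2→N] = [4, 7, 7, 8]
r6 m[φ3→E] = [9, 9, 8, 5]
r6 m[φ4→R] = [3, 2, 7, 4]
r6 m[φ5→N] = [9, 2, 1, 5]
r6 m[E→φ0] = [2610, 4050, 2648, 2505]
r6 m[E→φ1] = [594, 873, 504, 295]
r6 m[E→φ3] = [19140, 43650, 20853, 29559]
r6 m[R→φ0] = [3, 2, 7, 4]
r6 m[R→φ4] = [53941, 50021, 52780, 62101]
r6 m[N→φ1] = [36, 14, 7, 40]
r6 m[N→φ2] = [105399, 14956, 15903, 30265]
r6 m[N→φ5] = [46844, 52346, 111321, 48424]
r7 m[φ0→E] = [66, 97, 63, 59]
r7 m[φ0→R] = [53941, 50021, 52780, 62101]
r7 m[φ1→E] = [290, 450, 331, 501]
r7 m[φ1→N] = [11711, 7478, 15903, 6053]
r7 m[φ2→N] = [4, 7, 7, 8]
r7 m[φ3→E] = [9, 9, 8, 5]
r7 m[φ4→R] = [3, 2, 7, 4]
r7 m[φ5→N] = [9, 2, 1, 5]
r7 m[E→φ0] = [2610, 4050, 2648, 2505]
r7 m[E→φ1] = [594, 873, 504, 295]
r7 m[E→φ3] = [19140, 43650, 20853, 29559]
r7 m[R→φ0] = [3, 2, 7, 4]
r7 m[R→φ4] = [53941, 50021, 52780, 62101]
r7 m[N→φ1] = [36, 14, 7, 40]
r7 m[N→φ2] = [105399, 14956, 15903, 30265]
r7 m[N→φ5] = [46844, 52346, 111321, 48424]
fixed point reached at round 7
b[R] = ⊗ incoming = [161823, 100042, 369460, 248404]

b[R] = [161823, 100042, 369460, 248404]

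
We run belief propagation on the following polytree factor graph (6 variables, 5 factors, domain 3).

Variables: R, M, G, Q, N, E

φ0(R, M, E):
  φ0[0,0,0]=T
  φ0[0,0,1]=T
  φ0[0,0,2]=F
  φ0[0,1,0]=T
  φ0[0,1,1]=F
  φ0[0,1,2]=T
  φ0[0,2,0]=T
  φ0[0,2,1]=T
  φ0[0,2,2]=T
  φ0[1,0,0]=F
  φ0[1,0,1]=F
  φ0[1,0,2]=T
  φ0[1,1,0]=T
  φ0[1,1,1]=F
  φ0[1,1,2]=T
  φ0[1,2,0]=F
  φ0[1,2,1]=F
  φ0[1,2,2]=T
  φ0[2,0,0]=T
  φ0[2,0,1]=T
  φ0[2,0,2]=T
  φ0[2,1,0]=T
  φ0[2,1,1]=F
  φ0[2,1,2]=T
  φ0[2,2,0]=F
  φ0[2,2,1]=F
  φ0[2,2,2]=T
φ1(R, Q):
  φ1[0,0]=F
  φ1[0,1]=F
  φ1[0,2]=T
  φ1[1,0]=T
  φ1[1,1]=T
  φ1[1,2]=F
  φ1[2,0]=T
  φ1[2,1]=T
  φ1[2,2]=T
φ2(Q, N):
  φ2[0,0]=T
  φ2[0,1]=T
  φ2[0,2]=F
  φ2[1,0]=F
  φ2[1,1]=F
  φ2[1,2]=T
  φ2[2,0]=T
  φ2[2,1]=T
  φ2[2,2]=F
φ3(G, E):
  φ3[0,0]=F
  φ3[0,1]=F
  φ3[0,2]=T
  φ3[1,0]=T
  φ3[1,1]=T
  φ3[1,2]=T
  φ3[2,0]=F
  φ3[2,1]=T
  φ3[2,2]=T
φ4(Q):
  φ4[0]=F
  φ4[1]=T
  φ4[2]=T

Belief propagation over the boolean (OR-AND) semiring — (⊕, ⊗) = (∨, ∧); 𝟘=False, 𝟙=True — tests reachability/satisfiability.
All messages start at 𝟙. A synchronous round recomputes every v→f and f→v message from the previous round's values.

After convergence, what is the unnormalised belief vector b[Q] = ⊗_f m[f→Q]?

b[Q] = [F, T, T]

init: all messages = 𝟙 over 3 values
r1 m[φ0→R] = [T, T, T]
r1 m[φ0→M] = [T, T, T]
r1 m[φ0→E] = [T, T, T]
r1 m[φ1→R] = [T, T, T]
r1 m[φ1→Q] = [T, T, T]
r1 m[φ2→Q] = [T, T, T]
r1 m[φ2→N] = [T, T, T]
r1 m[φ3→G] = [T, T, T]
r1 m[φ3→E] = [T, T, T]
r1 m[φ4→Q] = [F, T, T]
r1 m[R→φ0] = [T, T, T]
r1 m[R→φ1] = [T, T, T]
r1 m[M→φ0] = [T, T, T]
r1 m[G→φ3] = [T, T, T]
r1 m[Q→φ1] = [T, T, T]
r1 m[Q→φ2] = [T, T, T]
r1 m[Q→φ4] = [T, T, T]
r1 m[N→φ2] = [T, T, T]
r1 m[E→φ0] = [T, T, T]
r1 m[E→φ3] = [T, T, T]
r2 m[φ0→R] = [T, T, T]
r2 m[φ0→M] = [T, T, T]
r2 m[φ0→E] = [T, T, T]
r2 m[φ1→R] = [T, T, T]
r2 m[φ1→Q] = [T, T, T]
r2 m[φ2→Q] = [T, T, T]
r2 m[φ2→N] = [T, T, T]
r2 m[φ3→G] = [T, T, T]
r2 m[φ3→E] = [T, T, T]
r2 m[φ4→Q] = [F, T, T]
r2 m[R→φ0] = [T, T, T]
r2 m[R→φ1] = [T, T, T]
r2 m[M→φ0] = [T, T, T]
r2 m[G→φ3] = [T, T, T]
r2 m[Q→φ1] = [F, T, T]
r2 m[Q→φ2] = [F, T, T]
r2 m[Q→φ4] = [T, T, T]
r2 m[N→φ2] = [T, T, T]
r2 m[E→φ0] = [T, T, T]
r2 m[E→φ3] = [T, T, T]
r3 m[φ0→R] = [T, T, T]
r3 m[φ0→M] = [T, T, T]
r3 m[φ0→E] = [T, T, T]
r3 m[φ1→R] = [T, T, T]
r3 m[φ1→Q] = [T, T, T]
r3 m[φ2→Q] = [T, T, T]
r3 m[φ2→N] = [T, T, T]
r3 m[φ3→G] = [T, T, T]
r3 m[φ3→E] = [T, T, T]
r3 m[φ4→Q] = [F, T, T]
r3 m[R→φ0] = [T, T, T]
r3 m[R→φ1] = [T, T, T]
r3 m[M→φ0] = [T, T, T]
r3 m[G→φ3] = [T, T, T]
r3 m[Q→φ1] = [F, T, T]
r3 m[Q→φ2] = [F, T, T]
r3 m[Q→φ4] = [T, T, T]
r3 m[N→φ2] = [T, T, T]
r3 m[E→φ0] = [T, T, T]
r3 m[E→φ3] = [T, T, T]
fixed point reached at round 3
b[Q] = ⊗ incoming = [F, T, T]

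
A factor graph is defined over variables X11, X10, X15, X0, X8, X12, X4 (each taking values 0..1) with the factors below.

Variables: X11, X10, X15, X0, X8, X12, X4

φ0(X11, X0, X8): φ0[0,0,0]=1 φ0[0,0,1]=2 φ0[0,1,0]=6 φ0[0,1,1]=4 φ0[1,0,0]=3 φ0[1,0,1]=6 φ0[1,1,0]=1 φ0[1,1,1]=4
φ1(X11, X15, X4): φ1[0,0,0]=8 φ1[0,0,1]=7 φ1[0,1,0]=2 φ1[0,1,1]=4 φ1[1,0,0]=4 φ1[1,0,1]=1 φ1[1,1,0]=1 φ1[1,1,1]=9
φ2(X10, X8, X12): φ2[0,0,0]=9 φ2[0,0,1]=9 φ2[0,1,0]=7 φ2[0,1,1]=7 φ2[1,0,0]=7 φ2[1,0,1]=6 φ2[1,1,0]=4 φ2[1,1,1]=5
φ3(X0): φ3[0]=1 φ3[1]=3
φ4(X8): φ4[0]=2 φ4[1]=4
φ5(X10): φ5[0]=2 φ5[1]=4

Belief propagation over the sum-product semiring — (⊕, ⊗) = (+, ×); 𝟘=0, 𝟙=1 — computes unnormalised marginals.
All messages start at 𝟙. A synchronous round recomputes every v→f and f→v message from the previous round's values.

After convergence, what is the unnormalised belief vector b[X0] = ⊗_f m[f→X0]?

init: all messages = 𝟙 over 2 values
r1 m[φ0→X11] = [13, 14]
r1 m[φ0→X0] = [12, 15]
r1 m[φ0→X8] = [11, 16]
r1 m[φ1→X11] = [21, 15]
r1 m[φ1→X15] = [20, 16]
r1 m[φ1→X4] = [15, 21]
r1 m[φ2→X10] = [32, 22]
r1 m[φ2→X8] = [31, 23]
r1 m[φ2→X12] = [27, 27]
r1 m[φ3→X0] = [1, 3]
r1 m[φ4→X8] = [2, 4]
r1 m[φ5→X10] = [2, 4]
r1 m[X11→φ0] = [1, 1]
r1 m[X11→φ1] = [1, 1]
r1 m[X10→φ2] = [1, 1]
r1 m[X10→φ5] = [1, 1]
r1 m[X15→φ1] = [1, 1]
r1 m[X0→φ0] = [1, 1]
r1 m[X0→φ3] = [1, 1]
r1 m[X8→φ0] = [1, 1]
r1 m[X8→φ2] = [1, 1]
r1 m[X8→φ4] = [1, 1]
r1 m[X12→φ2] = [1, 1]
r1 m[X4→φ1] = [1, 1]
r2 m[φ0→X11] = [13, 14]
r2 m[φ0→X0] = [12, 15]
r2 m[φ0→X8] = [11, 16]
r2 m[φ1→X11] = [21, 15]
r2 m[φ1→X15] = [20, 16]
r2 m[φ1→X4] = [15, 21]
r2 m[φ2→X10] = [32, 22]
r2 m[φ2→X8] = [31, 23]
r2 m[φ2→X12] = [27, 27]
r2 m[φ3→X0] = [1, 3]
r2 m[φ4→X8] = [2, 4]
r2 m[φ5→X10] = [2, 4]
r2 m[X11→φ0] = [21, 15]
r2 m[X11→φ1] = [13, 14]
r2 m[X10→φ2] = [2, 4]
r2 m[X10→φ5] = [32, 22]
r2 m[X15→φ1] = [1, 1]
r2 m[X0→φ0] = [1, 3]
r2 m[X0→φ3] = [12, 15]
r2 m[X8→φ0] = [62, 92]
r2 m[X8→φ2] = [22, 64]
r2 m[X8→φ4] = [341, 368]
r2 m[X12→φ2] = [1, 1]
r2 m[X4→φ1] = [1, 1]
r3 m[φ0→X11] = [2466, 2028]
r3 m[φ0→X0] = [16236, 21990]
r3 m[φ0→X8] = [489, 564]
r3 m[φ1→X11] = [21, 15]
r3 m[φ1→X15] = [265, 218]
r3 m[φ1→X4] = [200, 283]
r3 m[φ2→X10] = [1292, 862]
r3 m[φ2→X8] = [88, 64]
r3 m[φ2→X12] = [2932, 3100]
r3 m[φ3→X0] = [1, 3]
r3 m[φ4→X8] = [2, 4]
r3 m[φ5→X10] = [2, 4]
r3 m[X11→φ0] = [21, 15]
r3 m[X11→φ1] = [13, 14]
r3 m[X10→φ2] = [2, 4]
r3 m[X10→φ5] = [32, 22]
r3 m[X15→φ1] = [1, 1]
r3 m[X0→φ0] = [1, 3]
r3 m[X0→φ3] = [12, 15]
r3 m[X8→φ0] = [62, 92]
r3 m[X8→φ2] = [22, 64]
r3 m[X8→φ4] = [341, 368]
r3 m[X12→φ2] = [1, 1]
r3 m[X4→φ1] = [1, 1]
r4 m[φ0→X11] = [2466, 2028]
r4 m[φ0→X0] = [16236, 21990]
r4 m[φ0→X8] = [489, 564]
r4 m[φ1→X11] = [21, 15]
r4 m[φ1→X15] = [265, 218]
r4 m[φ1→X4] = [200, 283]
r4 m[φ2→X10] = [1292, 862]
r4 m[φ2→X8] = [88, 64]
r4 m[φ2→X12] = [2932, 3100]
r4 m[φ3→X0] = [1, 3]
r4 m[φ4→X8] = [2, 4]
r4 m[φ5→X10] = [2, 4]
r4 m[X11→φ0] = [21, 15]
r4 m[X11→φ1] = [2466, 2028]
r4 m[X10→φ2] = [2, 4]
r4 m[X10→φ5] = [1292, 862]
r4 m[X15→φ1] = [1, 1]
r4 m[X0→φ0] = [1, 3]
r4 m[X0→φ3] = [16236, 21990]
r4 m[X8→φ0] = [176, 256]
r4 m[X8→φ2] = [978, 2256]
r4 m[X8→φ4] = [43032, 36096]
r4 m[X12→φ2] = [1, 1]
r4 m[X4→φ1] = [1, 1]
r5 m[φ0→X11] = [6928, 5664]
r5 m[φ0→X0] = [45408, 61680]
r5 m[φ0→X8] = [489, 564]
r5 m[φ1→X11] = [21, 15]
r5 m[φ1→X15] = [47130, 35076]
r5 m[φ1→X4] = [34800, 47406]
r5 m[φ2→X10] = [49188, 33018]
r5 m[φ2→X8] = [88, 64]
r5 m[φ2→X12] = [112668, 117780]
r5 m[φ3→X0] = [1, 3]
r5 m[φ4→X8] = [2, 4]
r5 m[φ5→X10] = [2, 4]
r5 m[X11→φ0] = [21, 15]
r5 m[X11→φ1] = [2466, 2028]
r5 m[X10→φ2] = [2, 4]
r5 m[X10→φ5] = [1292, 862]
r5 m[X15→φ1] = [1, 1]
r5 m[X0→φ0] = [1, 3]
r5 m[X0→φ3] = [16236, 21990]
r5 m[X8→φ0] = [176, 256]
r5 m[X8→φ2] = [978, 2256]
r5 m[X8→φ4] = [43032, 36096]
r5 m[X12→φ2] = [1, 1]
r5 m[X4→φ1] = [1, 1]
r6 m[φ0→X11] = [6928, 5664]
r6 m[φ0→X0] = [45408, 61680]
r6 m[φ0→X8] = [489, 564]
r6 m[φ1→X11] = [21, 15]
r6 m[φ1→X15] = [47130, 35076]
r6 m[φ1→X4] = [34800, 47406]
r6 m[φ2→X10] = [49188, 33018]
r6 m[φ2→X8] = [88, 64]
r6 m[φ2→X12] = [112668, 117780]
r6 m[φ3→X0] = [1, 3]
r6 m[φ4→X8] = [2, 4]
r6 m[φ5→X10] = [2, 4]
r6 m[X11→φ0] = [21, 15]
r6 m[X11→φ1] = [6928, 5664]
r6 m[X10→φ2] = [2, 4]
r6 m[X10→φ5] = [49188, 33018]
r6 m[X15→φ1] = [1, 1]
r6 m[X0→φ0] = [1, 3]
r6 m[X0→φ3] = [45408, 61680]
r6 m[X8→φ0] = [176, 256]
r6 m[X8→φ2] = [978, 2256]
r6 m[X8→φ4] = [43032, 36096]
r6 m[X12→φ2] = [1, 1]
r6 m[X4→φ1] = [1, 1]
r7 m[φ0→X11] = [6928, 5664]
r7 m[φ0→X0] = [45408, 61680]
r7 m[φ0→X8] = [489, 564]
r7 m[φ1→X11] = [21, 15]
r7 m[φ1→X15] = [132240, 98208]
r7 m[φ1→X4] = [97600, 132848]
r7 m[φ2→X10] = [49188, 33018]
r7 m[φ2→X8] = [88, 64]
r7 m[φ2→X12] = [112668, 117780]
r7 m[φ3→X0] = [1, 3]
r7 m[φ4→X8] = [2, 4]
r7 m[φ5→X10] = [2, 4]
r7 m[X11→φ0] = [21, 15]
r7 m[X11→φ1] = [6928, 5664]
r7 m[X10→φ2] = [2, 4]
r7 m[X10→φ5] = [49188, 33018]
r7 m[X15→φ1] = [1, 1]
r7 m[X0→φ0] = [1, 3]
r7 m[X0→φ3] = [45408, 61680]
r7 m[X8→φ0] = [176, 256]
r7 m[X8→φ2] = [978, 2256]
r7 m[X8→φ4] = [43032, 36096]
r7 m[X12→φ2] = [1, 1]
r7 m[X4→φ1] = [1, 1]
r8 m[φ0→X11] = [6928, 5664]
r8 m[φ0→X0] = [45408, 61680]
r8 m[φ0→X8] = [489, 564]
r8 m[φ1→X11] = [21, 15]
r8 m[φ1→X15] = [132240, 98208]
r8 m[φ1→X4] = [97600, 132848]
r8 m[φ2→X10] = [49188, 33018]
r8 m[φ2→X8] = [88, 64]
r8 m[φ2→X12] = [112668, 117780]
r8 m[φ3→X0] = [1, 3]
r8 m[φ4→X8] = [2, 4]
r8 m[φ5→X10] = [2, 4]
r8 m[X11→φ0] = [21, 15]
r8 m[X11→φ1] = [6928, 5664]
r8 m[X10→φ2] = [2, 4]
r8 m[X10→φ5] = [49188, 33018]
r8 m[X15→φ1] = [1, 1]
r8 m[X0→φ0] = [1, 3]
r8 m[X0→φ3] = [45408, 61680]
r8 m[X8→φ0] = [176, 256]
r8 m[X8→φ2] = [978, 2256]
r8 m[X8→φ4] = [43032, 36096]
r8 m[X12→φ2] = [1, 1]
r8 m[X4→φ1] = [1, 1]
fixed point reached at round 8
b[X0] = ⊗ incoming = [45408, 185040]

b[X0] = [45408, 185040]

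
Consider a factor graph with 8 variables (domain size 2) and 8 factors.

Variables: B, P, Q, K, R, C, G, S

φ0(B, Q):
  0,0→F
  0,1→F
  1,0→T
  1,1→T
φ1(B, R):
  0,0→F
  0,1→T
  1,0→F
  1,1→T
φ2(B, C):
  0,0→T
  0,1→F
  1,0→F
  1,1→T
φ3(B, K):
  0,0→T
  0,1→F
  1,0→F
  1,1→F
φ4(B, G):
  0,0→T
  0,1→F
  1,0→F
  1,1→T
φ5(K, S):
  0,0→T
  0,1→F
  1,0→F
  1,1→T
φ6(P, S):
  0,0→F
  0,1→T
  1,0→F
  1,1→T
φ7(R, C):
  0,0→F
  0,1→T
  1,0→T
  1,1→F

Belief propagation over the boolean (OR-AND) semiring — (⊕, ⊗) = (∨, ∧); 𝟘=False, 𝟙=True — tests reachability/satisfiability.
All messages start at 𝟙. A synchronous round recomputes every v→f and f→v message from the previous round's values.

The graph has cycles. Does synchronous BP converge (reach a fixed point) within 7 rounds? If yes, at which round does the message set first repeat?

init: all messages = 𝟙 over 2 values
r1 m[φ0→B] = [F, T]
r1 m[φ0→Q] = [T, T]
r1 m[φ1→B] = [T, T]
r1 m[φ1→R] = [F, T]
r1 m[φ2→B] = [T, T]
r1 m[φ2→C] = [T, T]
r1 m[φ3→B] = [T, F]
r1 m[φ3→K] = [T, F]
r1 m[φ4→B] = [T, T]
r1 m[φ4→G] = [T, T]
r1 m[φ5→K] = [T, T]
r1 m[φ5→S] = [T, T]
r1 m[φ6→P] = [T, T]
r1 m[φ6→S] = [F, T]
r1 m[φ7→R] = [T, T]
r1 m[φ7→C] = [T, T]
r1 m[B→φ0] = [T, T]
r1 m[B→φ1] = [T, T]
r1 m[B→φ2] = [T, T]
r1 m[B→φ3] = [T, T]
r1 m[B→φ4] = [T, T]
r1 m[P→φ6] = [T, T]
r1 m[Q→φ0] = [T, T]
r1 m[K→φ3] = [T, T]
r1 m[K→φ5] = [T, T]
r1 m[R→φ1] = [T, T]
r1 m[R→φ7] = [T, T]
r1 m[C→φ2] = [T, T]
r1 m[C→φ7] = [T, T]
r1 m[G→φ4] = [T, T]
r1 m[S→φ5] = [T, T]
r1 m[S→φ6] = [T, T]
r2 m[φ0→B] = [F, T]
r2 m[φ0→Q] = [T, T]
r2 m[φ1→B] = [T, T]
r2 m[φ1→R] = [F, T]
r2 m[φ2→B] = [T, T]
r2 m[φ2→C] = [T, T]
r2 m[φ3→B] = [T, F]
r2 m[φ3→K] = [T, F]
r2 m[φ4→B] = [T, T]
r2 m[φ4→G] = [T, T]
r2 m[φ5→K] = [T, T]
r2 m[φ5→S] = [T, T]
r2 m[φ6→P] = [T, T]
r2 m[φ6→S] = [F, T]
r2 m[φ7→R] = [T, T]
r2 m[φ7→C] = [T, T]
r2 m[B→φ0] = [T, F]
r2 m[B→φ1] = [F, F]
r2 m[B→φ2] = [F, F]
r2 m[B→φ3] = [F, T]
r2 m[B→φ4] = [F, F]
r2 m[P→φ6] = [T, T]
r2 m[Q→φ0] = [T, T]
r2 m[K→φ3] = [T, T]
r2 m[K→φ5] = [T, F]
r2 m[R→φ1] = [T, T]
r2 m[R→φ7] = [F, T]
r2 m[C→φ2] = [T, T]
r2 m[C→φ7] = [T, T]
r2 m[G→φ4] = [T, T]
r2 m[S→φ5] = [F, T]
r2 m[S→φ6] = [T, T]
r3 m[φ0→B] = [F, T]
r3 m[φ0→Q] = [F, F]
r3 m[φ1→B] = [T, T]
r3 m[φ1→R] = [F, F]
r3 m[φ2→B] = [T, T]
r3 m[φ2→C] = [F, F]
r3 m[φ3→B] = [T, F]
r3 m[φ3→K] = [F, F]
r3 m[φ4→B] = [T, T]
r3 m[φ4→G] = [F, F]
r3 m[φ5→K] = [F, T]
r3 m[φ5→S] = [T, F]
r3 m[φ6→P] = [T, T]
r3 m[φ6→S] = [F, T]
r3 m[φ7→R] = [T, T]
r3 m[φ7→C] = [T, F]
r3 m[B→φ0] = [T, F]
r3 m[B→φ1] = [F, F]
r3 m[B→φ2] = [F, F]
r3 m[B→φ3] = [F, T]
r3 m[B→φ4] = [F, F]
r3 m[P→φ6] = [T, T]
r3 m[Q→φ0] = [T, T]
r3 m[K→φ3] = [T, T]
r3 m[K→φ5] = [T, F]
r3 m[R→φ1] = [T, T]
r3 m[R→φ7] = [F, T]
r3 m[C→φ2] = [T, T]
r3 m[C→φ7] = [T, T]
r3 m[G→φ4] = [T, T]
r3 m[S→φ5] = [F, T]
r3 m[S→φ6] = [T, T]
r4 m[φ0→B] = [F, T]
r4 m[φ0→Q] = [F, F]
r4 m[φ1→B] = [T, T]
r4 m[φ1→R] = [F, F]
r4 m[φ2→B] = [T, T]
r4 m[φ2→C] = [F, F]
r4 m[φ3→B] = [T, F]
r4 m[φ3→K] = [F, F]
r4 m[φ4→B] = [T, T]
r4 m[φ4→G] = [F, F]
r4 m[φ5→K] = [F, T]
r4 m[φ5→S] = [T, F]
r4 m[φ6→P] = [T, T]
r4 m[φ6→S] = [F, T]
r4 m[φ7→R] = [T, T]
r4 m[φ7→C] = [T, F]
r4 m[B→φ0] = [T, F]
r4 m[B→φ1] = [F, F]
r4 m[B→φ2] = [F, F]
r4 m[B→φ3] = [F, T]
r4 m[B→φ4] = [F, F]
r4 m[P→φ6] = [T, T]
r4 m[Q→φ0] = [T, T]
r4 m[K→φ3] = [F, T]
r4 m[K→φ5] = [F, F]
r4 m[R→φ1] = [T, T]
r4 m[R→φ7] = [F, F]
r4 m[C→φ2] = [T, F]
r4 m[C→φ7] = [F, F]
r4 m[G→φ4] = [T, T]
r4 m[S→φ5] = [F, T]
r4 m[S→φ6] = [T, F]
r5 m[φ0→B] = [F, T]
r5 m[φ0→Q] = [F, F]
r5 m[φ1→B] = [T, T]
r5 m[φ1→R] = [F, F]
r5 m[φ2→B] = [T, F]
r5 m[φ2→C] = [F, F]
r5 m[φ3→B] = [F, F]
r5 m[φ3→K] = [F, F]
r5 m[φ4→B] = [T, T]
r5 m[φ4→G] = [F, F]
r5 m[φ5→K] = [F, T]
r5 m[φ5→S] = [F, F]
r5 m[φ6→P] = [F, F]
r5 m[φ6→S] = [F, T]
r5 m[φ7→R] = [F, F]
r5 m[φ7→C] = [F, F]
r5 m[B→φ0] = [T, F]
r5 m[B→φ1] = [F, F]
r5 m[B→φ2] = [F, F]
r5 m[B→φ3] = [F, T]
r5 m[B→φ4] = [F, F]
r5 m[P→φ6] = [T, T]
r5 m[Q→φ0] = [T, T]
r5 m[K→φ3] = [F, T]
r5 m[K→φ5] = [F, F]
r5 m[R→φ1] = [T, T]
r5 m[R→φ7] = [F, F]
r5 m[C→φ2] = [T, F]
r5 m[C→φ7] = [F, F]
r5 m[G→φ4] = [T, T]
r5 m[S→φ5] = [F, T]
r5 m[S→φ6] = [T, F]
r6 m[φ0→B] = [F, T]
r6 m[φ0→Q] = [F, F]
r6 m[φ1→B] = [T, T]
r6 m[φ1→R] = [F, F]
r6 m[φ2→B] = [T, F]
r6 m[φ2→C] = [F, F]
r6 m[φ3→B] = [F, F]
r6 m[φ3→K] = [F, F]
r6 m[φ4→B] = [T, T]
r6 m[φ4→G] = [F, F]
r6 m[φ5→K] = [F, T]
r6 m[φ5→S] = [F, F]
r6 m[φ6→P] = [F, F]
r6 m[φ6→S] = [F, T]
r6 m[φ7→R] = [F, F]
r6 m[φ7→C] = [F, F]
r6 m[B→φ0] = [F, F]
r6 m[B→φ1] = [F, F]
r6 m[B→φ2] = [F, F]
r6 m[B→φ3] = [F, F]
r6 m[B→φ4] = [F, F]
r6 m[P→φ6] = [T, T]
r6 m[Q→φ0] = [T, T]
r6 m[K→φ3] = [F, T]
r6 m[K→φ5] = [F, F]
r6 m[R→φ1] = [F, F]
r6 m[R→φ7] = [F, F]
r6 m[C→φ2] = [F, F]
r6 m[C→φ7] = [F, F]
r6 m[G→φ4] = [T, T]
r6 m[S→φ5] = [F, T]
r6 m[S→φ6] = [F, F]
r7 m[φ0→B] = [F, T]
r7 m[φ0→Q] = [F, F]
r7 m[φ1→B] = [F, F]
r7 m[φ1→R] = [F, F]
r7 m[φ2→B] = [F, F]
r7 m[φ2→C] = [F, F]
r7 m[φ3→B] = [F, F]
r7 m[φ3→K] = [F, F]
r7 m[φ4→B] = [T, T]
r7 m[φ4→G] = [F, F]
r7 m[φ5→K] = [F, T]
r7 m[φ5→S] = [F, F]
r7 m[φ6→P] = [F, F]
r7 m[φ6→S] = [F, T]
r7 m[φ7→R] = [F, F]
r7 m[φ7→C] = [F, F]
r7 m[B→φ0] = [F, F]
r7 m[B→φ1] = [F, F]
r7 m[B→φ2] = [F, F]
r7 m[B→φ3] = [F, F]
r7 m[B→φ4] = [F, F]
r7 m[P→φ6] = [T, T]
r7 m[Q→φ0] = [T, T]
r7 m[K→φ3] = [F, T]
r7 m[K→φ5] = [F, F]
r7 m[R→φ1] = [F, F]
r7 m[R→φ7] = [F, F]
r7 m[C→φ2] = [F, F]
r7 m[C→φ7] = [F, F]
r7 m[G→φ4] = [T, T]
r7 m[S→φ5] = [F, T]
r7 m[S→φ6] = [F, F]
no fixed point within 7 rounds

NOT CONVERGED within 7 rounds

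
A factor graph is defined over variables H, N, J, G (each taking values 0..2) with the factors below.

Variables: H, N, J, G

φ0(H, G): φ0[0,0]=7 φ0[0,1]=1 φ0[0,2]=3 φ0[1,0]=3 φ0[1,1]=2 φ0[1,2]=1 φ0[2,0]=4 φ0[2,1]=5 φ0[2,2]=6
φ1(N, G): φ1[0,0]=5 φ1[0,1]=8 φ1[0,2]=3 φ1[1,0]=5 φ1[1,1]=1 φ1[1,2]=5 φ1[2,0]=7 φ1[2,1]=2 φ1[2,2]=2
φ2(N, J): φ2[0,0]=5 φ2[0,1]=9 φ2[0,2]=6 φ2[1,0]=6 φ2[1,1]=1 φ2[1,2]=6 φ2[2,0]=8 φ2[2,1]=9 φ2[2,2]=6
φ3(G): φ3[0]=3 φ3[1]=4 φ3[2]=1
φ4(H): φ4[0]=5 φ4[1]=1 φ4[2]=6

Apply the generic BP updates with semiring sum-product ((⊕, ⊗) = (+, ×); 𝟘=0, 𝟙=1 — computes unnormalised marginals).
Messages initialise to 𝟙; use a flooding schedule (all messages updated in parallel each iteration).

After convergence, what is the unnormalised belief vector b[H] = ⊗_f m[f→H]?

init: all messages = 𝟙 over 3 values
r1 m[φ0→H] = [11, 6, 15]
r1 m[φ0→G] = [14, 8, 10]
r1 m[φ1→N] = [16, 11, 11]
r1 m[φ1→G] = [17, 11, 10]
r1 m[φ2→N] = [20, 13, 23]
r1 m[φ2→J] = [19, 19, 18]
r1 m[φ3→G] = [3, 4, 1]
r1 m[φ4→H] = [5, 1, 6]
r1 m[H→φ0] = [1, 1, 1]
r1 m[H→φ4] = [1, 1, 1]
r1 m[N→φ1] = [1, 1, 1]
r1 m[N→φ2] = [1, 1, 1]
r1 m[J→φ2] = [1, 1, 1]
r1 m[G→φ0] = [1, 1, 1]
r1 m[G→φ1] = [1, 1, 1]
r1 m[G→φ3] = [1, 1, 1]
r2 m[φ0→H] = [11, 6, 15]
r2 m[φ0→G] = [14, 8, 10]
r2 m[φ1→N] = [16, 11, 11]
r2 m[φ1→G] = [17, 11, 10]
r2 m[φ2→N] = [20, 13, 23]
r2 m[φ2→J] = [19, 19, 18]
r2 m[φ3→G] = [3, 4, 1]
r2 m[φ4→H] = [5, 1, 6]
r2 m[H→φ0] = [5, 1, 6]
r2 m[H→φ4] = [11, 6, 15]
r2 m[N→φ1] = [20, 13, 23]
r2 m[N→φ2] = [16, 11, 11]
r2 m[J→φ2] = [1, 1, 1]
r2 m[G→φ0] = [51, 44, 10]
r2 m[G→φ1] = [42, 32, 10]
r2 m[G→φ3] = [238, 88, 100]
r3 m[φ0→H] = [431, 251, 484]
r3 m[φ0→G] = [62, 37, 52]
r3 m[φ1→N] = [496, 292, 378]
r3 m[φ1→G] = [326, 219, 171]
r3 m[φ2→N] = [20, 13, 23]
r3 m[φ2→J] = [234, 254, 228]
r3 m[φ3→G] = [3, 4, 1]
r3 m[φ4→H] = [5, 1, 6]
r3 m[H→φ0] = [5, 1, 6]
r3 m[H→φ4] = [11, 6, 15]
r3 m[N→φ1] = [20, 13, 23]
r3 m[N→φ2] = [16, 11, 11]
r3 m[J→φ2] = [1, 1, 1]
r3 m[G→φ0] = [51, 44, 10]
r3 m[G→φ1] = [42, 32, 10]
r3 m[G→φ3] = [238, 88, 100]
r4 m[φ0→H] = [431, 251, 484]
r4 m[φ0→G] = [62, 37, 52]
r4 m[φ1→N] = [496, 292, 378]
r4 m[φ1→G] = [326, 219, 171]
r4 m[φ2→N] = [20, 13, 23]
r4 m[φ2→J] = [234, 254, 228]
r4 m[φ3→G] = [3, 4, 1]
r4 m[φ4→H] = [5, 1, 6]
r4 m[H→φ0] = [5, 1, 6]
r4 m[H→φ4] = [431, 251, 484]
r4 m[N→φ1] = [20, 13, 23]
r4 m[N→φ2] = [496, 292, 378]
r4 m[J→φ2] = [1, 1, 1]
r4 m[G→φ0] = [978, 876, 171]
r4 m[G→φ1] = [186, 148, 52]
r4 m[G→φ3] = [20212, 8103, 8892]
r5 m[φ0→H] = [8235, 4857, 9318]
r5 m[φ0→G] = [62, 37, 52]
r5 m[φ1→N] = [2270, 1338, 1702]
r5 m[φ1→G] = [326, 219, 171]
r5 m[φ2→N] = [20, 13, 23]
r5 m[φ2→J] = [7256, 8158, 6996]
r5 m[φ3→G] = [3, 4, 1]
r5 m[φ4→H] = [5, 1, 6]
r5 m[H→φ0] = [5, 1, 6]
r5 m[H→φ4] = [431, 251, 484]
r5 m[N→φ1] = [20, 13, 23]
r5 m[N→φ2] = [496, 292, 378]
r5 m[J→φ2] = [1, 1, 1]
r5 m[G→φ0] = [978, 876, 171]
r5 m[G→φ1] = [186, 148, 52]
r5 m[G→φ3] = [20212, 8103, 8892]
r6 m[φ0→H] = [8235, 4857, 9318]
r6 m[φ0→G] = [62, 37, 52]
r6 m[φ1→N] = [2270, 1338, 1702]
r6 m[φ1→G] = [326, 219, 171]
r6 m[φ2→N] = [20, 13, 23]
r6 m[φ2→J] = [7256, 8158, 6996]
r6 m[φ3→G] = [3, 4, 1]
r6 m[φ4→H] = [5, 1, 6]
r6 m[H→φ0] = [5, 1, 6]
r6 m[H→φ4] = [8235, 4857, 9318]
r6 m[N→φ1] = [20, 13, 23]
r6 m[N→φ2] = [2270, 1338, 1702]
r6 m[J→φ2] = [1, 1, 1]
r6 m[G→φ0] = [978, 876, 171]
r6 m[G→φ1] = [186, 148, 52]
r6 m[G→φ3] = [20212, 8103, 8892]
r7 m[φ0→H] = [8235, 4857, 9318]
r7 m[φ0→G] = [62, 37, 52]
r7 m[φ1→N] = [2270, 1338, 1702]
r7 m[φ1→G] = [326, 219, 171]
r7 m[φ2→N] = [20, 13, 23]
r7 m[φ2→J] = [32994, 37086, 31860]
r7 m[φ3→G] = [3, 4, 1]
r7 m[φ4→H] = [5, 1, 6]
r7 m[H→φ0] = [5, 1, 6]
r7 m[H→φ4] = [8235, 4857, 9318]
r7 m[N→φ1] = [20, 13, 23]
r7 m[N→φ2] = [2270, 1338, 1702]
r7 m[J→φ2] = [1, 1, 1]
r7 m[G→φ0] = [978, 876, 171]
r7 m[G→φ1] = [186, 148, 52]
r7 m[G→φ3] = [20212, 8103, 8892]
r8 m[φ0→H] = [8235, 4857, 9318]
r8 m[φ0→G] = [62, 37, 52]
r8 m[φ1→N] = [2270, 1338, 1702]
r8 m[φ1→G] = [326, 219, 171]
r8 m[φ2→N] = [20, 13, 23]
r8 m[φ2→J] = [32994, 37086, 31860]
r8 m[φ3→G] = [3, 4, 1]
r8 m[φ4→H] = [5, 1, 6]
r8 m[H→φ0] = [5, 1, 6]
r8 m[H→φ4] = [8235, 4857, 9318]
r8 m[N→φ1] = [20, 13, 23]
r8 m[N→φ2] = [2270, 1338, 1702]
r8 m[J→φ2] = [1, 1, 1]
r8 m[G→φ0] = [978, 876, 171]
r8 m[G→φ1] = [186, 148, 52]
r8 m[G→φ3] = [20212, 8103, 8892]
fixed point reached at round 8
b[H] = ⊗ incoming = [41175, 4857, 55908]

b[H] = [41175, 4857, 55908]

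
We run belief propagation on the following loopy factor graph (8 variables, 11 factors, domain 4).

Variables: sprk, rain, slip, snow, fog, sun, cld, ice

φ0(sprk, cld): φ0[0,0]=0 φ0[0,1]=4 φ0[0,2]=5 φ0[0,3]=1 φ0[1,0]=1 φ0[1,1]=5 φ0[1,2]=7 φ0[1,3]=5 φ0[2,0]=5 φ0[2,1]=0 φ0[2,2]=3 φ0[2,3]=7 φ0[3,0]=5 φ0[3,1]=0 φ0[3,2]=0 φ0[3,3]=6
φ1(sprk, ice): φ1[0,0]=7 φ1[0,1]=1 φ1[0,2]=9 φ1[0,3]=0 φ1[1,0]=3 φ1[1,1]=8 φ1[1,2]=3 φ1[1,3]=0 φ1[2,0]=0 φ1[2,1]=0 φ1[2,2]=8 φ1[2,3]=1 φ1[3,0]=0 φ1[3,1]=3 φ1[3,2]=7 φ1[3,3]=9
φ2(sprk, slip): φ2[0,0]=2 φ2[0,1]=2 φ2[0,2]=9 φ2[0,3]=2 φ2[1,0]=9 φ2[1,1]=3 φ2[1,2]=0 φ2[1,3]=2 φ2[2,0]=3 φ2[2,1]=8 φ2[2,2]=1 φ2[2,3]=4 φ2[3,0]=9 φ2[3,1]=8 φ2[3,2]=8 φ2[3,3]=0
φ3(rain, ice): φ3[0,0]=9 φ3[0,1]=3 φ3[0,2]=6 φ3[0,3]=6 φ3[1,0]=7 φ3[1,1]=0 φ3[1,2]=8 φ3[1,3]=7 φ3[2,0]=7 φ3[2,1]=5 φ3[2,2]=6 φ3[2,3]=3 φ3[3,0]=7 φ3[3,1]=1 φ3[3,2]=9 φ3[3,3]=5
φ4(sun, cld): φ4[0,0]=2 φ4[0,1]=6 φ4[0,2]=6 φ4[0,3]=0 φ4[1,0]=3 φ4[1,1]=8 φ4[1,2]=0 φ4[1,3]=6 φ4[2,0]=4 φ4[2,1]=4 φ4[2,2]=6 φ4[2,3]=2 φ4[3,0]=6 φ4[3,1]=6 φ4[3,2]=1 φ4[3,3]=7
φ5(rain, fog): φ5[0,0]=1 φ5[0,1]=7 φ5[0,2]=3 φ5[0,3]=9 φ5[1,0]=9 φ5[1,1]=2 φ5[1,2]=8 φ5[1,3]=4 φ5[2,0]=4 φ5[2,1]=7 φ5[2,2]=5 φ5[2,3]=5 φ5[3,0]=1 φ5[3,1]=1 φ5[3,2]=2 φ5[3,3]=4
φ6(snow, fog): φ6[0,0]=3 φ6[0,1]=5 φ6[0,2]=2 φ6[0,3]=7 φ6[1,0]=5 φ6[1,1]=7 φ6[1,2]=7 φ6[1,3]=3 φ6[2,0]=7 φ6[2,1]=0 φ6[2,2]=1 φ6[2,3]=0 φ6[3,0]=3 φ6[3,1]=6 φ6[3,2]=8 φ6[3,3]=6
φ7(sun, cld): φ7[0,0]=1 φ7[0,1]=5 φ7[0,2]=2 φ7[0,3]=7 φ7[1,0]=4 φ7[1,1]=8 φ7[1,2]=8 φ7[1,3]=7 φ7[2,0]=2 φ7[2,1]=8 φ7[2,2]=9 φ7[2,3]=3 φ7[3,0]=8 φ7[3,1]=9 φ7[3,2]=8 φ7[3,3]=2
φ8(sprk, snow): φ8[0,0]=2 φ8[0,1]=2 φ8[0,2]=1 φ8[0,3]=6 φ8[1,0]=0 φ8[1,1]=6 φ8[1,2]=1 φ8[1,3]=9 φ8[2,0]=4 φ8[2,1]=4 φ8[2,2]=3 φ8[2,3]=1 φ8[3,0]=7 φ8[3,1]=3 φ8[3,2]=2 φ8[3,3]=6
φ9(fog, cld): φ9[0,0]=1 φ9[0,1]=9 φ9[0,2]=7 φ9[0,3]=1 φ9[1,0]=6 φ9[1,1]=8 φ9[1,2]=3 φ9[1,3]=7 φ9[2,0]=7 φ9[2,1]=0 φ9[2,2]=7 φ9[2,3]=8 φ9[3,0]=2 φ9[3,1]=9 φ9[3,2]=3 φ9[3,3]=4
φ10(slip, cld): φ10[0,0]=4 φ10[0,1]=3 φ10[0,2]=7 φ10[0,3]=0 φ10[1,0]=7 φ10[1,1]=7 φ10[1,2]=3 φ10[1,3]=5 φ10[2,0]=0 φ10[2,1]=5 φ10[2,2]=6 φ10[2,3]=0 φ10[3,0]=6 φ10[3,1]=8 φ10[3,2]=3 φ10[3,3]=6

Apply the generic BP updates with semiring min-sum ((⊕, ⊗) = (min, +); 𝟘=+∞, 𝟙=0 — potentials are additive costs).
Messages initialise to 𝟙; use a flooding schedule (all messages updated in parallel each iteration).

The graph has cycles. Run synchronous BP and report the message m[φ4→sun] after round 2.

init: all messages = 𝟙 over 4 values
r1 m[φ0→sprk] = [0, 1, 0, 0]
r1 m[φ0→cld] = [0, 0, 0, 1]
r1 m[φ1→sprk] = [0, 0, 0, 0]
r1 m[φ1→ice] = [0, 0, 3, 0]
r1 m[φ2→sprk] = [2, 0, 1, 0]
r1 m[φ2→slip] = [2, 2, 0, 0]
r1 m[φ3→rain] = [3, 0, 3, 1]
r1 m[φ3→ice] = [7, 0, 6, 3]
r1 m[φ4→sun] = [0, 0, 2, 1]
r1 m[φ4→cld] = [2, 4, 0, 0]
r1 m[φ5→rain] = [1, 2, 4, 1]
r1 m[φ5→fog] = [1, 1, 2, 4]
r1 m[φ6→snow] = [2, 3, 0, 3]
r1 m[φ6→fog] = [3, 0, 1, 0]
r1 m[φ7→sun] = [1, 4, 2, 2]
r1 m[φ7→cld] = [1, 5, 2, 2]
r1 m[φ8→sprk] = [1, 0, 1, 2]
r1 m[φ8→snow] = [0, 2, 1, 1]
r1 m[φ9→fog] = [1, 3, 0, 2]
r1 m[φ9→cld] = [1, 0, 3, 1]
r1 m[φ10→slip] = [0, 3, 0, 3]
r1 m[φ10→cld] = [0, 3, 3, 0]
r1 m[sprk→φ0] = [0, 0, 0, 0]
r1 m[sprk→φ1] = [0, 0, 0, 0]
r1 m[sprk→φ2] = [0, 0, 0, 0]
r1 m[sprk→φ8] = [0, 0, 0, 0]
r1 m[rain→φ3] = [0, 0, 0, 0]
r1 m[rain→φ5] = [0, 0, 0, 0]
r1 m[slip→φ2] = [0, 0, 0, 0]
r1 m[slip→φ10] = [0, 0, 0, 0]
r1 m[snow→φ6] = [0, 0, 0, 0]
r1 m[snow→φ8] = [0, 0, 0, 0]
r1 m[fog→φ5] = [0, 0, 0, 0]
r1 m[fog→φ6] = [0, 0, 0, 0]
r1 m[fog→φ9] = [0, 0, 0, 0]
r1 m[sun→φ4] = [0, 0, 0, 0]
r1 m[sun→φ7] = [0, 0, 0, 0]
r1 m[cld→φ0] = [0, 0, 0, 0]
r1 m[cld→φ4] = [0, 0, 0, 0]
r1 m[cld→φ7] = [0, 0, 0, 0]
r1 m[cld→φ9] = [0, 0, 0, 0]
r1 m[cld→φ10] = [0, 0, 0, 0]
r1 m[ice→φ1] = [0, 0, 0, 0]
r1 m[ice→φ3] = [0, 0, 0, 0]
r2 m[φ0→sprk] = [0, 1, 0, 0]
r2 m[φ0→cld] = [0, 0, 0, 1]
r2 m[φ1→sprk] = [0, 0, 0, 0]
r2 m[φ1→ice] = [0, 0, 3, 0]
r2 m[φ2→sprk] = [2, 0, 1, 0]
r2 m[φ2→slip] = [2, 2, 0, 0]
r2 m[φ3→rain] = [3, 0, 3, 1]
r2 m[φ3→ice] = [7, 0, 6, 3]
r2 m[φ4→sun] = [0, 0, 2, 1]
r2 m[φ4→cld] = [2, 4, 0, 0]
r2 m[φ5→rain] = [1, 2, 4, 1]
r2 m[φ5→fog] = [1, 1, 2, 4]
r2 m[φ6→snow] = [2, 3, 0, 3]
r2 m[φ6→fog] = [3, 0, 1, 0]
r2 m[φ7→sun] = [1, 4, 2, 2]
r2 m[φ7→cld] = [1, 5, 2, 2]
r2 m[φ8→sprk] = [1, 0, 1, 2]
r2 m[φ8→snow] = [0, 2, 1, 1]
r2 m[φ9→fog] = [1, 3, 0, 2]
r2 m[φ9→cld] = [1, 0, 3, 1]
r2 m[φ10→slip] = [0, 3, 0, 3]
r2 m[φ10→cld] = [0, 3, 3, 0]
r2 m[sprk→φ0] = [3, 0, 2, 2]
r2 m[sprk→φ1] = [3, 1, 2, 2]
r2 m[sprk→φ2] = [1, 1, 1, 2]
r2 m[sprk→φ8] = [2, 1, 1, 0]
r2 m[rain→φ3] = [1, 2, 4, 1]
r2 m[rain→φ5] = [3, 0, 3, 1]
r2 m[slip→φ2] = [0, 3, 0, 3]
r2 m[slip→φ10] = [2, 2, 0, 0]
r2 m[snow→φ6] = [0, 2, 1, 1]
r2 m[snow→φ8] = [2, 3, 0, 3]
r2 m[fog→φ5] = [4, 3, 1, 2]
r2 m[fog→φ6] = [2, 4, 2, 6]
r2 m[fog→φ9] = [4, 1, 3, 4]
r2 m[sun→φ4] = [1, 4, 2, 2]
r2 m[sun→φ7] = [0, 0, 2, 1]
r2 m[cld→φ0] = [4, 12, 8, 3]
r2 m[cld→φ4] = [2, 8, 8, 4]
r2 m[cld→φ7] = [3, 7, 6, 2]
r2 m[cld→φ9] = [3, 12, 5, 3]
r2 m[cld→φ10] = [4, 9, 5, 4]
r2 m[ice→φ1] = [7, 0, 6, 3]
r2 m[ice→φ3] = [0, 0, 3, 0]

message @ round 2 = [0, 0, 2, 1]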